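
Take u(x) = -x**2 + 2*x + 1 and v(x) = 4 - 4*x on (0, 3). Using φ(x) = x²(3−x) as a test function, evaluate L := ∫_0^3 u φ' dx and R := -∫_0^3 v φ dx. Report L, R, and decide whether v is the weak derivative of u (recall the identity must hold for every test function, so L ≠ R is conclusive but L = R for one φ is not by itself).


LHS = 54/5, RHS = 108/5. No, v is not the weak derivative of u.

u(x) = -x**2 + 2*x + 1, classical derivative u'(x) = 2 - 2*x.
φ(x) = x²(3−x), so φ'(x) = 3*x*(2 - x).
Note φ(0) = φ(3) = 0, so the boundary term u·φ vanishes.
LHS = ∫_0^3 u(x) φ'(x) dx = ∫_0^3 (3*x^4 - 12*x^3 + 9*x^2 + 6*x) dx. Term by term:
  ∫_0^3 3*x^4 dx = 729/5;  ∫_0^3 -12*x^3 dx = -243;  ∫_0^3 9*x^2 dx = 81;
  ∫_0^3 6*x dx = 27.
Sum: 729/5 − 243 + 81 + 27 = 54/5.
So LHS = 54/5.
∫_0^3 v(x) φ(x) dx = ∫_0^3 (4*x^4 - 16*x^3 + 12*x^2) dx. Term by term:
  ∫_0^3 4*x^4 dx = 972/5;  ∫_0^3 -16*x^3 dx = -324;  ∫_0^3 12*x^2 dx = 108.
Sum: 972/5 − 324 + 108 = -108/5.
So RHS = -∫_0^3 v(x) φ(x) dx = 108/5.
LHS − RHS = -54/5 ≠ 0, so the identity fails.
(For a valid weak derivative the identity must hold for EVERY test function, in particular this one. The failure shows v is NOT the weak derivative of u.)
Correct weak derivative would be u'(x) = 2 - 2*x.


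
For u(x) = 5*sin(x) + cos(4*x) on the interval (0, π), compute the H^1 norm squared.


||u||_{H^1(0,π)}^2 = -68/3 + 67*π/2

u'(x) = -4*sin(4*x) + 5*cos(x).
Expand u² and (u')² and integrate term by term on (0, π), using: for integers n ≥ 1, ∫_0^π sin²(nx) dx = ∫_0^π cos²(nx) dx = π/2; for n ≠ n', ∫_0^π sin(nx)sin(n'x) dx = ∫_0^π cos(nx)cos(n'x) dx = 0; and by product-to-sum, ∫_0^π sin(nx)cos(n'x) dx = ½∫_0^π [sin((n+n')x) + sin((n−n')x)] dx, which is 0 when n+n' is even and 2n/(n²−n'²) when n+n' is odd (it need not vanish on (0, π)).
  u² squared terms: (5)²·∫sin(x)² dx = 25·π/2 = 25*π/2;  (1)²·∫cos(4x)² dx = 1·π/2 = π/2.
  u² cross terms: 2·(5)·(1)·∫sin(x)·cos(4x) dx = 10·(-2/15) = -4/3.
  So ∫_0^π u² dx = 25*π/2 + π/2 − 4/3 = -4/3 + 13*π.
  (u')² squared terms: (-4)²·∫sin(4x)² dx = 16·π/2 = 8*π;  (5)²·∫cos(x)² dx = 25·π/2 = 25*π/2.
  (u')² cross terms: 2·(-4)·(5)·∫sin(4x)·cos(x) dx = -40·(8/15) = -64/3.
  So ∫_0^π (u')² dx = 8*π + 25*π/2 − 64/3 = -64/3 + 41*π/2.
||u||_{H^1}^2 = (-4/3 + 13*π) + (-64/3 + 41*π/2) = -68/3 + 67*π/2.


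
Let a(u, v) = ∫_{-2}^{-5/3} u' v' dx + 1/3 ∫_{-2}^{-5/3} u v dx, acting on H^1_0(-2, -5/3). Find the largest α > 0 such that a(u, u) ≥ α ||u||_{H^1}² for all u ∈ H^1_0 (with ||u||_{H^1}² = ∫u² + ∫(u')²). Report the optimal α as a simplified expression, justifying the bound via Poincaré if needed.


α = (1 + 27*π^2)/(3*(1 + 9*π^2))

Coercivity of a(·,·) on H^1_0(-2, -5/3) means a(u, u) ≥ α ||u||_{H^1}² for every u ∈ H^1_0.
The interval has length L = 1/3, and Poincaré/coercivity depend only on L. Here a(u, u) = ∫(u')² + (1/3)·∫u².
Here 0 < c = 1/3 < 1. The condition a(u,u) ≥ α||u||_{H^1}² reads (1−α)∫(u')² ≥ (α−c)∫u². Any admissible α is ≤ 1 (rapidly oscillating u have ∫u²/∫(u')² → 0), and α = 1 would force 0 ≥ (1−c)∫u², impossible since c < 1; so 1−α > 0. By the sharp Poincaré inequality on H^1_0 of an interval of length L, ∫(u')² ≥ (π/L)²∫u² with equality for the first sine mode sin(π(x−x₀)/L) (x₀ the left endpoint), so the inequality holds for all u iff (1−α)(π/L)² ≥ α − c, i.e. α ≤ ((π/L)² + c)/((π/L)² + 1) = (1 + c(L/π)²)/(1 + (L/π)²). With (π/L)² = 9*π^2 and c = 1/3, the largest admissible constant is α = ((π/L)² + c)/((π/L)² + 1).
Simplifying, α = (1 + 27*π^2)/(3*(1 + 9*π^2)).


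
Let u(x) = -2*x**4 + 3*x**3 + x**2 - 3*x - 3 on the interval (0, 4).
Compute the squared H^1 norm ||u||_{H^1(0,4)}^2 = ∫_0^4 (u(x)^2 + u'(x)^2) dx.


||u||_{H^1}^2 = 33281768/315

The H^1 norm (squared) on an interval (0, L) is
  ||u||_{H^1}^2 = ∫_0^L u(x)^2 dx + ∫_0^L u'(x)^2 dx.
Compute u'(x) = -8*x**3 + 9*x**2 + 2*x - 3.
Then u(x)^2 = 4*x**8 - 12*x**7 + 5*x**6 + 18*x**5 - 5*x**4 - 24*x**3 + 3*x**2 + 18*x + 9 and u'(x)^2 = 64*x**6 - 144*x**5 + 49*x**4 + 84*x**3 - 50*x**2 - 12*x + 9.
Integrate each monomial from 0 to 4 using ∫_0^4 c·x^n dx = c·4^(n+1)/(n+1):
  ∫_0^4 u(x)^2 dx = ∫_0^4 (4*x^8 - 12*x^7 + 5*x^6 + 18*x^5 - 5*x^4 - 24*x^3 + 3*x^2 + 18*x + 9) dx. Term by term:
    ∫_0^4 4*x^8 dx = 1048576/9;  ∫_0^4 -12*x^7 dx = -98304;  ∫_0^4 5*x^6 dx = 81920/7;
    ∫_0^4 18*x^5 dx = 12288;  ∫_0^4 -5*x^4 dx = -1024;  ∫_0^4 -24*x^3 dx = -1536;
    ∫_0^4 3*x^2 dx = 64;  ∫_0^4 18*x dx = 144;  ∫_0^4 9 dx = 36.
  Sum: 1048576/9 − 98304 + 81920/7 + 12288 − 1024 − 1536 + 64 + 144 + 36 = 2512396/63.
  ∫_0^4 u'(x)^2 dx = ∫_0^4 (64*x^6 - 144*x^5 + 49*x^4 + 84*x^3 - 50*x^2 - 12*x + 9) dx. Term by term:
    ∫_0^4 64*x^6 dx = 1048576/7;  ∫_0^4 -144*x^5 dx = -98304;  ∫_0^4 49*x^4 dx = 50176/5;
    ∫_0^4 84*x^3 dx = 5376;  ∫_0^4 -50*x^2 dx = -3200/3;  ∫_0^4 -12*x dx = -96;
    ∫_0^4 9 dx = 36.
  Sum: 1048576/7 − 98304 + 50176/5 + 5376 − 3200/3 − 96 + 36 = 6906596/105.
Adding: ||u||_{H^1}^2 = 2512396/63 + 6906596/105 = 33281768/315.


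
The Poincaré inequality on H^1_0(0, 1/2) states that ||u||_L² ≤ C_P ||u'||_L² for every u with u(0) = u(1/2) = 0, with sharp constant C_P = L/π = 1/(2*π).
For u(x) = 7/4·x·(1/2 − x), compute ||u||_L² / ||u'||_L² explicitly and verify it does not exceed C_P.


||u||_L² / ||u'||_L² = sqrt(10)/20 < C_P = 1/(2*π).

u(x) = 7/4·x·(1/2 − x), so u'(x) = 7/8 - 7*x/2.
u(x) = 7/4·x·(1/2 − x) vanishes at x = 0 and x = 1/2, so u ∈ H^1_0(0, 1/2). Differentiate via the product rule and integrate the resulting polynomials term by term.
  ∫_0^1/2 u² dx = ∫_0^1/2 (49*x^4/16 - 49*x^3/16 + 49*x^2/64) dx. Term by term:
    ∫_0^1/2 49*x^4/16 dx = 49/2560;  ∫_0^1/2 -49*x^3/16 dx = -49/1024;  ∫_0^1/2 49*x^2/64 dx = 49/1536.
  Sum: 49/2560 − 49/1024 + 49/1536 = 49/15360.
  ∫_0^1/2 (u')² dx = ∫_0^1/2 (49*x^2/4 - 49*x/8 + 49/64) dx. Term by term:
    ∫_0^1/2 49*x^2/4 dx = 49/96;  ∫_0^1/2 -49*x/8 dx = -49/64;  ∫_0^1/2 49/64 dx = 49/128.
  Sum: 49/96 − 49/64 + 49/128 = 49/384.
∫_0^1/2 u² dx = 49/15360, so ||u||_L² = 7*sqrt(15)/480.
∫_0^1/2 (u')² dx = 49/384, so ||u'||_L² = 7*sqrt(6)/48.
Ratio ||u||_L² / ||u'||_L² = sqrt(10)/20.
Sharp Poincaré constant on H^1_0(0, 1/2) is C_P = L/π = 1/(2*π), achieved by sin(2*π·x).
A polynomial bump cannot attain the sharp Poincaré constant (only the first sine eigenfunction does), so the ratio is strictly less than C_P, consistent with ||u||_L² ≤ C_P ||u'||_L².


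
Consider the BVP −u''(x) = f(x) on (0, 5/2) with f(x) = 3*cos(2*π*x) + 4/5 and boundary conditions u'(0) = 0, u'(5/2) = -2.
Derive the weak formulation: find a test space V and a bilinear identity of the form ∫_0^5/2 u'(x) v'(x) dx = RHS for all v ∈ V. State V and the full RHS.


V = H^1(0, 5/2) (v unrestricted at boundary; u is determined up to an additive constant); weak form: ∫_0^5/2 u'v' dx = ∫_0^5/2 (3*cos(2*π*x) + 4/5) v dx − 2·v(5/2) for all v ∈ V.

Multiply both sides by a test function v and integrate from 0 to 5/2:
  ∫_0^5/2 −u''(x) v(x) dx = ∫_0^5/2 f(x) v(x) dx.
Integrate the LHS by parts once:
  ∫_0^5/2 −u'' v dx = −[u'(x) v(x)]_0^5/2 + ∫_0^5/2 u'(x) v'(x) dx.
Thus ∫_0^5/2 u'(x) v'(x) dx = ∫_0^5/2 f(x) v(x) dx + [u'(x) v(x)]_0^5/2.
Choose V so that boundary terms are either known or forced to vanish.
u has inhomogeneous Neumann u'(0) = 0, u'(5/2) = -2. [u' v]_0^5/2 = (-2)·v(5/2) − (0)·v(0) = − 2·v(5/2). Take V = H^1(0, 5/2); boundary term becomes part of RHS.
Weak formulation: find u (satisfying any essential BC) such that ∫_0^5/2 u'(x) v'(x) dx = ∫_0^5/2 f v dx − 2·v(5/2) for all v ∈ V (Neumann data are natural BCs: they enter the RHS as boundary terms).
Substituting f(x) = 3*cos(2*π*x) + 4/5, the right-hand side is ∫_0^5/2 (3*cos(2*π*x) + 4/5) v dx − 2·v(5/2).
Compatibility check (pure Neumann): taking v ≡ 1 ∈ V gives 0 = ∫_0^5/2 f dx + (-2) − (0), i.e. ∫_0^5/2 f dx must equal u'(0) − u'(5/2) = 2. Indeed ∫_0^5/2 (3*cos(2*π*x) + 4/5) dx = 2, so the data are compatible. The solution is then unique only up to an additive constant (fix it e.g. by requiring ∫_0^5/2 u dx = 0).


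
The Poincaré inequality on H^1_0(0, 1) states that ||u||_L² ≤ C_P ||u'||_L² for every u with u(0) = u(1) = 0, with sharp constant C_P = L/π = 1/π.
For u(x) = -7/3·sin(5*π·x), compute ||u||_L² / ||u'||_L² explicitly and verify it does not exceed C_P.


||u||_L² / ||u'||_L² = 1/(5*π) < C_P = 1/π.

u(x) = -7/3·sin(5*π·x), so u'(x) = -35*π*cos(5*π*x)/3.
Writing u(x) = A·sin(kπx/L) with A = -7/3 and k = 5, use ∫_0^L sin²(kπx/L) dx = L/2 and ∫_0^L cos²(kπx/L) dx = L/2.
u² = 49/9·sin²(5*π·x) and (u')² = 1225*π^2/9·cos²(5*π·x), and each of sin², cos² integrates to L/2 = 1/2 over (0, 1).
∫_0^1 u² dx = 49/18, so ||u||_L² = 7*sqrt(2)/6.
∫_0^1 (u')² dx = 1225*π^2/18, so ||u'||_L² = 35*sqrt(2)*π/6.
Ratio ||u||_L² / ||u'||_L² = 1/(5*π).
Sharp Poincaré constant on H^1_0(0, 1) is C_P = L/π = 1/π, achieved by sin(π·x).
This is the k = 5 harmonic; the ratio L/(kπ) is strictly less than C_P = L/π, consistent with the sharp inequality ||u||_L² ≤ C_P ||u'||_L².


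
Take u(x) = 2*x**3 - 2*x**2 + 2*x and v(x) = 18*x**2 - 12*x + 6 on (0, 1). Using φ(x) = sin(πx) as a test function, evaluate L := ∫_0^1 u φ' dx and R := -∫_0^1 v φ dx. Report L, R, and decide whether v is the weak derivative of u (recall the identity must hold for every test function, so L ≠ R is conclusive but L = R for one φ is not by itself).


LHS = -6/π + 24/π^3, RHS = -18/π + 72/π^3. No, v is not the weak derivative of u.

u(x) = 2*x**3 - 2*x**2 + 2*x, classical derivative u'(x) = 6*x**2 - 4*x + 2.
φ(x) = sin(πx), so φ'(x) = π*cos(π*x).
Note φ(0) = φ(1) = 0, so the boundary term u·φ vanishes.
LHS = ∫_0^1 u(x) φ'(x) dx = ∫_0^1 (2*π*x^3*cos(π*x) - 2*π*x^2*cos(π*x) + 2*π*x*cos(π*x)) dx. Term by term:
  ∫_0^1 -2*π*x^2*cos(π*x) dx = 4/π;  ∫_0^1 2*π*x*cos(π*x) dx = -4/π;  ∫_0^1 2*π*x^3*cos(π*x) dx = -6/π + 24/π^3.
Sum: 4/π − 4/π + -6/π + 24/π^3 = -6/π + 24/π^3.
So LHS = -6/π + 24/π^3.
∫_0^1 v(x) φ(x) dx = ∫_0^1 (18*x^2*sin(π*x) - 12*x*sin(π*x) + 6*sin(π*x)) dx. Term by term:
  ∫_0^1 6*sin(π*x) dx = 12/π;  ∫_0^1 -12*x*sin(π*x) dx = -12/π;  ∫_0^1 18*x^2*sin(π*x) dx = -72/π^3 + 18/π.
Sum: 12/π − 12/π + -72/π^3 + 18/π = -72/π^3 + 18/π.
So RHS = -∫_0^1 v(x) φ(x) dx = -18/π + 72/π^3.
LHS − RHS = -48/π^3 + 12/π ≠ 0, so the identity fails.
(For a valid weak derivative the identity must hold for EVERY test function, in particular this one. The failure shows v is NOT the weak derivative of u.)
Correct weak derivative would be u'(x) = 6*x**2 - 4*x + 2.


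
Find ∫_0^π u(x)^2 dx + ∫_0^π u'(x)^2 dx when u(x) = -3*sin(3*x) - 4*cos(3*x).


||u||_{H^1(0,π)}^2 = 125*π

u'(x) = 12*sin(3*x) - 9*cos(3*x).
Expand u² and (u')² and integrate term by term on (0, π), using: for integers n ≥ 1, ∫_0^π sin²(nx) dx = ∫_0^π cos²(nx) dx = π/2; for n ≠ n', ∫_0^π sin(nx)sin(n'x) dx = ∫_0^π cos(nx)cos(n'x) dx = 0; and by product-to-sum, ∫_0^π sin(nx)cos(n'x) dx = ½∫_0^π [sin((n+n')x) + sin((n−n')x)] dx, which is 0 when n+n' is even and 2n/(n²−n'²) when n+n' is odd (it need not vanish on (0, π)).
  u² squared terms: (-4)²·∫cos(3x)² dx = 16·π/2 = 8*π;  (-3)²·∫sin(3x)² dx = 9·π/2 = 9*π/2.
  u² cross terms: 2·(-4)·(-3)·∫cos(3x)·sin(3x) dx = 24·(0) = 0.
  So ∫_0^π u² dx = 8*π + 9*π/2 + 0 = 25*π/2.
  (u')² squared terms: (-9)²·∫cos(3x)² dx = 81·π/2 = 81*π/2;  (12)²·∫sin(3x)² dx = 144·π/2 = 72*π.
  (u')² cross terms: 2·(-9)·(12)·∫cos(3x)·sin(3x) dx = -216·(0) = 0.
  So ∫_0^π (u')² dx = 81*π/2 + 72*π + 0 = 225*π/2.
||u||_{H^1}^2 = (25*π/2) + (225*π/2) = 125*π.


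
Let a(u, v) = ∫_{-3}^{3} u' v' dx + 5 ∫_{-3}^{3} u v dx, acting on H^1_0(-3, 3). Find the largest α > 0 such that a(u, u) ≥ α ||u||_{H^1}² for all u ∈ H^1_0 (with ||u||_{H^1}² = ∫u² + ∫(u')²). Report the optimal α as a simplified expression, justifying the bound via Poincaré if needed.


α = 1

Coercivity of a(·,·) on H^1_0(-3, 3) means a(u, u) ≥ α ||u||_{H^1}² for every u ∈ H^1_0.
The interval has length L = 6, and Poincaré/coercivity depend only on L. Here a(u, u) = ∫(u')² + (5)·∫u².
Here c = 5 ≥ 1, so a(u,u) = ∫(u')² + c∫u² ≥ ∫(u')² + ∫u² = ||u||_{H^1}², i.e. α = 1 works. No larger α is possible: a(u,u) ≥ α||u||_{H^1}² means (1−α)∫(u')² ≥ (α−c)∫u², and for the modes u_n = sin(nπ(x−x₀)/L) (x₀ the left endpoint) one has ∫u_n²/∫(u_n')² = (L/(nπ))² → 0, so a(u_n,u_n)/||u_n||_{H^1}² → 1. Hence the optimal constant is α = 1.
Therefore α = 1.


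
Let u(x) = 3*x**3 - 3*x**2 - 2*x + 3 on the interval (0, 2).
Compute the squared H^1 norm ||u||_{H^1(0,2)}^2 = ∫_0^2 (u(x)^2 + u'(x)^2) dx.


||u||_{H^1}^2 = 18106/105

The H^1 norm (squared) on an interval (0, L) is
  ||u||_{H^1}^2 = ∫_0^L u(x)^2 dx + ∫_0^L u'(x)^2 dx.
Compute u'(x) = 9*x**2 - 6*x - 2.
Then u(x)^2 = 9*x**6 - 18*x**5 - 3*x**4 + 30*x**3 - 14*x**2 - 12*x + 9 and u'(x)^2 = 81*x**4 - 108*x**3 + 24*x + 4.
Integrate each monomial from 0 to 2 using ∫_0^2 c·x^n dx = c·2^(n+1)/(n+1):
  ∫_0^2 u(x)^2 dx = ∫_0^2 (9*x^6 - 18*x^5 - 3*x^4 + 30*x^3 - 14*x^2 - 12*x + 9) dx. Term by term:
    ∫_0^2 9*x^6 dx = 1152/7;  ∫_0^2 -18*x^5 dx = -192;  ∫_0^2 -3*x^4 dx = -96/5;
    ∫_0^2 30*x^3 dx = 120;  ∫_0^2 -14*x^2 dx = -112/3;  ∫_0^2 -12*x dx = -24;
    ∫_0^2 9 dx = 18.
  Sum: 1152/7 − 192 − 96/5 + 120 − 112/3 − 24 + 18 = 3154/105.
  ∫_0^2 u'(x)^2 dx = ∫_0^2 (81*x^4 - 108*x^3 + 24*x + 4) dx. Term by term:
    ∫_0^2 81*x^4 dx = 2592/5;  ∫_0^2 -108*x^3 dx = -432;  ∫_0^2 24*x dx = 48;
    ∫_0^2 4 dx = 8.
  Sum: 2592/5 − 432 + 48 + 8 = 712/5.
Adding: ||u||_{H^1}^2 = 3154/105 + 712/5 = 18106/105.


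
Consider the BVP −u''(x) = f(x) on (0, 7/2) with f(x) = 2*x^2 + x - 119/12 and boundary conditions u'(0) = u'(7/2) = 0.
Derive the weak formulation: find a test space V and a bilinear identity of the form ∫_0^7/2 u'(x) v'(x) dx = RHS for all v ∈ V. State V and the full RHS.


V = H^1(0, 7/2) (no boundary constraint on v; u is determined up to an additive constant); weak form: ∫_0^7/2 u'v' dx = ∫_0^7/2 (2*x^2 + x - 119/12) v dx for all v ∈ V.

Multiply both sides by a test function v and integrate from 0 to 7/2:
  ∫_0^7/2 −u''(x) v(x) dx = ∫_0^7/2 f(x) v(x) dx.
Integrate the LHS by parts once:
  ∫_0^7/2 −u'' v dx = −[u'(x) v(x)]_0^7/2 + ∫_0^7/2 u'(x) v'(x) dx.
Thus ∫_0^7/2 u'(x) v'(x) dx = ∫_0^7/2 f(x) v(x) dx + [u'(x) v(x)]_0^7/2.
Choose V so that boundary terms are either known or forced to vanish.
u has homogeneous Neumann: u'(0) = u'(7/2) = 0. So [u' v]_0^7/2 = 0·v(7/2) − 0·v(0) = 0 for any v; take V = H^1(0, 7/2).
Weak formulation: find u (satisfying any essential BC) such that ∫_0^7/2 u'(x) v'(x) dx = ∫_0^7/2 f v dx for all v ∈ V (homogeneous Neumann, so boundary terms vanish).
Substituting f(x) = 2*x^2 + x - 119/12, the right-hand side is ∫_0^7/2 (2*x^2 + x - 119/12) v dx.
Compatibility check (pure Neumann): taking v ≡ 1 ∈ V gives 0 = ∫_0^7/2 f dx + (0) − (0), i.e. ∫_0^7/2 f dx must equal u'(0) − u'(7/2) = 0. Indeed ∫_0^7/2 (2*x^2 + x - 119/12) dx = 0, so the data are compatible. The solution is then unique only up to an additive constant (fix it e.g. by requiring ∫_0^7/2 u dx = 0).


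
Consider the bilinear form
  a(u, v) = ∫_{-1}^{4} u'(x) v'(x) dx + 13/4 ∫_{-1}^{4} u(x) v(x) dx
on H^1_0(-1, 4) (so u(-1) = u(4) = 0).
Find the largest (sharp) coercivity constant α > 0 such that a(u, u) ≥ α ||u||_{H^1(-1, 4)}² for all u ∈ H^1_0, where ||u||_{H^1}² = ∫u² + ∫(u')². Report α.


α = 1

Coercivity of a(·,·) on H^1_0(-1, 4) means a(u, u) ≥ α ||u||_{H^1}² for every u ∈ H^1_0.
The interval has length L = 5, and Poincaré/coercivity depend only on L. Here a(u, u) = ∫(u')² + (13/4)·∫u².
Here c = 13/4 ≥ 1, so a(u,u) = ∫(u')² + c∫u² ≥ ∫(u')² + ∫u² = ||u||_{H^1}², i.e. α = 1 works. No larger α is possible: a(u,u) ≥ α||u||_{H^1}² means (1−α)∫(u')² ≥ (α−c)∫u², and for the modes u_n = sin(nπ(x−x₀)/L) (x₀ the left endpoint) one has ∫u_n²/∫(u_n')² = (L/(nπ))² → 0, so a(u_n,u_n)/||u_n||_{H^1}² → 1. Hence the optimal constant is α = 1.
Therefore α = 1.


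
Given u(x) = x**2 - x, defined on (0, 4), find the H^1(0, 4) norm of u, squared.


||u||_{H^1}^2 = 2332/15

The H^1 norm (squared) on an interval (0, L) is
  ||u||_{H^1}^2 = ∫_0^L u(x)^2 dx + ∫_0^L u'(x)^2 dx.
Compute u'(x) = 2*x - 1.
Then u(x)^2 = x**4 - 2*x**3 + x**2 and u'(x)^2 = 4*x**2 - 4*x + 1.
Integrate each monomial from 0 to 4 using ∫_0^4 c·x^n dx = c·4^(n+1)/(n+1):
  ∫_0^4 u(x)^2 dx = ∫_0^4 (x^4 - 2*x^3 + x^2) dx. Term by term:
    ∫_0^4 x^4 dx = 1024/5;  ∫_0^4 -2*x^3 dx = -128;  ∫_0^4 x^2 dx = 64/3.
  Sum: 1024/5 − 128 + 64/3 = 1472/15.
  ∫_0^4 u'(x)^2 dx = ∫_0^4 (4*x^2 - 4*x + 1) dx. Term by term:
    ∫_0^4 4*x^2 dx = 256/3;  ∫_0^4 -4*x dx = -32;  ∫_0^4 1 dx = 4.
  Sum: 256/3 − 32 + 4 = 172/3.
Adding: ||u||_{H^1}^2 = 1472/15 + 172/3 = 2332/15.


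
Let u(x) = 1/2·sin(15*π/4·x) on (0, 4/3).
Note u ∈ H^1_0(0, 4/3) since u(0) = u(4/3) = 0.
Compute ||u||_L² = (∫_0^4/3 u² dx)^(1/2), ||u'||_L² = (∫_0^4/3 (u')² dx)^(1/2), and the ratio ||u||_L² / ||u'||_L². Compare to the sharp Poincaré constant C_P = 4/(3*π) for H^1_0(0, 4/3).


||u||_L² / ||u'||_L² = 4/(15*π) < C_P = 4/(3*π).

u(x) = 1/2·sin(15*π/4·x), so u'(x) = 15*π*cos(15*π*x/4)/8.
Writing u(x) = A·sin(kπx/L) with A = 1/2 and k = 5, use ∫_0^L sin²(kπx/L) dx = L/2 and ∫_0^L cos²(kπx/L) dx = L/2.
u² = 1/4·sin²(15*π/4·x) and (u')² = 225*π^2/64·cos²(15*π/4·x), and each of sin², cos² integrates to L/2 = 2/3 over (0, 4/3).
∫_0^4/3 u² dx = 1/6, so ||u||_L² = sqrt(6)/6.
∫_0^4/3 (u')² dx = 75*π^2/32, so ||u'||_L² = 5*sqrt(6)*π/8.
Ratio ||u||_L² / ||u'||_L² = 4/(15*π).
Sharp Poincaré constant on H^1_0(0, 4/3) is C_P = L/π = 4/(3*π), achieved by sin(3*π/4·x).
This is the k = 5 harmonic; the ratio L/(kπ) is strictly less than C_P = L/π, consistent with the sharp inequality ||u||_L² ≤ C_P ||u'||_L².


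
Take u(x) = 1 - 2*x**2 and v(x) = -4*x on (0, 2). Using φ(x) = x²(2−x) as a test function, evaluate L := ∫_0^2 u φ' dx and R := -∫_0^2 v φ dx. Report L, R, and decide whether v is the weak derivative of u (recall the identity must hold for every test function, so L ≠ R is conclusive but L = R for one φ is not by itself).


LHS = 32/5, RHS = 32/5. Yes, v = u' weakly.

u(x) = 1 - 2*x**2, classical derivative u'(x) = -4*x.
φ(x) = x²(2−x), so φ'(x) = x*(4 - 3*x).
Note φ(0) = φ(2) = 0, so the boundary term u·φ vanishes.
LHS = ∫_0^2 u(x) φ'(x) dx = ∫_0^2 (6*x^4 - 8*x^3 - 3*x^2 + 4*x) dx. Term by term:
  ∫_0^2 6*x^4 dx = 192/5;  ∫_0^2 -8*x^3 dx = -32;  ∫_0^2 -3*x^2 dx = -8;
  ∫_0^2 4*x dx = 8.
Sum: 192/5 − 32 − 8 + 8 = 32/5.
So LHS = 32/5.
∫_0^2 v(x) φ(x) dx = ∫_0^2 (4*x^4 - 8*x^3) dx. Term by term:
  ∫_0^2 4*x^4 dx = 128/5;  ∫_0^2 -8*x^3 dx = -32.
Sum: 128/5 − 32 = -32/5.
So RHS = -∫_0^2 v(x) φ(x) dx = 32/5.
LHS = RHS, so the identity holds for this test φ.
Moreover u is smooth here and v(x) = u'(x) = -4*x pointwise, so the identity holds for every test function. Hence v is the weak derivative of u.


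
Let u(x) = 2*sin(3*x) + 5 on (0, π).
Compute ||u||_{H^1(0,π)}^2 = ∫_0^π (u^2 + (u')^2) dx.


||u||_{H^1(0,π)}^2 = 40/3 + 45*π

u'(x) = 6*cos(3*x).
Expand u² and (u')² and integrate term by term on (0, π), using: for integers n ≥ 1, ∫_0^π sin²(nx) dx = ∫_0^π cos²(nx) dx = π/2; for n ≠ n', ∫_0^π sin(nx)sin(n'x) dx = ∫_0^π cos(nx)cos(n'x) dx = 0; and by product-to-sum, ∫_0^π sin(nx)cos(n'x) dx = ½∫_0^π [sin((n+n')x) + sin((n−n')x)] dx, which is 0 when n+n' is even and 2n/(n²−n'²) when n+n' is odd (it need not vanish on (0, π)). For the constant mode: ∫_0^π 1 dx = π, ∫_0^π cos(nx) dx = 0, ∫_0^π sin(nx) dx = (1−(−1)^n)/n.
  u² squared terms: (5)²·∫1 dx = 25·π = 25*π;  (2)²·∫sin(3x)² dx = 4·π/2 = 2*π.
  u² cross terms: 2·(5)·(2)·∫1·sin(3x) dx = 20·(2/3) = 40/3.
  So ∫_0^π u² dx = 25*π + 2*π + 40/3 = 40/3 + 27*π.
  (u')² squared terms: (6)²·∫cos(3x)² dx = 36·π/2 = 18*π.
  So ∫_0^π (u')² dx = 18*π.
||u||_{H^1}^2 = (40/3 + 27*π) + (18*π) = 40/3 + 45*π.


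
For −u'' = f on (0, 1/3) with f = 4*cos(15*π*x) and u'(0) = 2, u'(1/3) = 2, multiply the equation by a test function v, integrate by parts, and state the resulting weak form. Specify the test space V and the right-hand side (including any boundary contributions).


V = H^1(0, 1/3) (v unrestricted at boundary; u is determined up to an additive constant); weak form: ∫_0^1/3 u'v' dx = ∫_0^1/3 (4*cos(15*π*x)) v dx + 2·v(1/3) − 2·v(0) for all v ∈ V.

Multiply both sides by a test function v and integrate from 0 to 1/3:
  ∫_0^1/3 −u''(x) v(x) dx = ∫_0^1/3 f(x) v(x) dx.
Integrate the LHS by parts once:
  ∫_0^1/3 −u'' v dx = −[u'(x) v(x)]_0^1/3 + ∫_0^1/3 u'(x) v'(x) dx.
Thus ∫_0^1/3 u'(x) v'(x) dx = ∫_0^1/3 f(x) v(x) dx + [u'(x) v(x)]_0^1/3.
Choose V so that boundary terms are either known or forced to vanish.
u has inhomogeneous Neumann u'(0) = 2, u'(1/3) = 2. [u' v]_0^1/3 = (2)·v(1/3) − (2)·v(0) = 2·v(1/3) − 2·v(0). Take V = H^1(0, 1/3); boundary term becomes part of RHS.
Weak formulation: find u (satisfying any essential BC) such that ∫_0^1/3 u'(x) v'(x) dx = ∫_0^1/3 f v dx + 2·v(1/3) − 2·v(0) for all v ∈ V (Neumann data are natural BCs: they enter the RHS as boundary terms).
Substituting f(x) = 4*cos(15*π*x), the right-hand side is ∫_0^1/3 (4*cos(15*π*x)) v dx + 2·v(1/3) − 2·v(0).
Compatibility check (pure Neumann): taking v ≡ 1 ∈ V gives 0 = ∫_0^1/3 f dx + (2) − (2), i.e. ∫_0^1/3 f dx must equal u'(0) − u'(1/3) = 0. Indeed ∫_0^1/3 (4*cos(15*π*x)) dx = 0, so the data are compatible. The solution is then unique only up to an additive constant (fix it e.g. by requiring ∫_0^1/3 u dx = 0).


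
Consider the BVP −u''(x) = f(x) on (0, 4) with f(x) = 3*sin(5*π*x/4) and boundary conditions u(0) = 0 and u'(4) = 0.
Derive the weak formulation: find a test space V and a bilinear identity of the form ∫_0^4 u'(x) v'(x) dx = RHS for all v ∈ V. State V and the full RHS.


V = {v ∈ H^1(0, 4) : v(0) = 0} (test functions vanish at x = 0 where u is specified); weak form: ∫_0^4 u'v' dx = ∫_0^4 (3*sin(5*π*x/4)) v dx for all v ∈ V.

Multiply both sides by a test function v and integrate from 0 to 4:
  ∫_0^4 −u''(x) v(x) dx = ∫_0^4 f(x) v(x) dx.
Integrate the LHS by parts once:
  ∫_0^4 −u'' v dx = −[u'(x) v(x)]_0^4 + ∫_0^4 u'(x) v'(x) dx.
Thus ∫_0^4 u'(x) v'(x) dx = ∫_0^4 f(x) v(x) dx + [u'(x) v(x)]_0^4.
Choose V so that boundary terms are either known or forced to vanish.
Mixed BC: u(0) = 0 (Dirichlet) and u'(4) = 0 (Neumann). Define V = {v ∈ H^1(0, 4) : v(0) = 0}. Then [u' v]_0^4 = u'(4)·v(4) − u'(0)·0 = 0.
Weak formulation: find u (satisfying any essential BC) such that ∫_0^4 u'(x) v'(x) dx = ∫_0^4 f v dx for all v ∈ V (Dirichlet at 0 absorbed into V; the Neumann datum at x = 4 is zero, so no boundary term remains).
Substituting f(x) = 3*sin(5*π*x/4), the right-hand side is ∫_0^4 (3*sin(5*π*x/4)) v dx.


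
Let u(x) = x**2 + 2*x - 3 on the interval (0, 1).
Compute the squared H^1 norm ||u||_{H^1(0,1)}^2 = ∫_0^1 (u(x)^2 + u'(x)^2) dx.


||u||_{H^1}^2 = 193/15

The H^1 norm (squared) on an interval (0, L) is
  ||u||_{H^1}^2 = ∫_0^L u(x)^2 dx + ∫_0^L u'(x)^2 dx.
Compute u'(x) = 2*x + 2.
Then u(x)^2 = x**4 + 4*x**3 - 2*x**2 - 12*x + 9 and u'(x)^2 = 4*x**2 + 8*x + 4.
Integrate each monomial from 0 to 1 using ∫_0^1 c·x^n dx = c·1^(n+1)/(n+1):
  ∫_0^1 u(x)^2 dx = ∫_0^1 (x^4 + 4*x^3 - 2*x^2 - 12*x + 9) dx. Term by term:
    ∫_0^1 x^4 dx = 1/5;  ∫_0^1 4*x^3 dx = 1;  ∫_0^1 -2*x^2 dx = -2/3;
    ∫_0^1 -12*x dx = -6;  ∫_0^1 9 dx = 9.
  Sum: 1/5 + 1 − 2/3 − 6 + 9 = 53/15.
  ∫_0^1 u'(x)^2 dx = ∫_0^1 (4*x^2 + 8*x + 4) dx. Term by term:
    ∫_0^1 4*x^2 dx = 4/3;  ∫_0^1 8*x dx = 4;  ∫_0^1 4 dx = 4.
  Sum: 4/3 + 4 + 4 = 28/3.
Adding: ||u||_{H^1}^2 = 53/15 + 28/3 = 193/15.


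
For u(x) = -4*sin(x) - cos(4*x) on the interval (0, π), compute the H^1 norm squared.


||u||_{H^1(0,π)}^2 = -272/15 + 49*π/2

u'(x) = 4*sin(4*x) - 4*cos(x).
Expand u² and (u')² and integrate term by term on (0, π), using: for integers n ≥ 1, ∫_0^π sin²(nx) dx = ∫_0^π cos²(nx) dx = π/2; for n ≠ n', ∫_0^π sin(nx)sin(n'x) dx = ∫_0^π cos(nx)cos(n'x) dx = 0; and by product-to-sum, ∫_0^π sin(nx)cos(n'x) dx = ½∫_0^π [sin((n+n')x) + sin((n−n')x)] dx, which is 0 when n+n' is even and 2n/(n²−n'²) when n+n' is odd (it need not vanish on (0, π)).
  u² squared terms: (-1)²·∫cos(4x)² dx = 1·π/2 = π/2;  (-4)²·∫sin(x)² dx = 16·π/2 = 8*π.
  u² cross terms: 2·(-1)·(-4)·∫cos(4x)·sin(x) dx = 8·(-2/15) = -16/15.
  So ∫_0^π u² dx = π/2 + 8*π − 16/15 = -16/15 + 17*π/2.
  (u')² squared terms: (-4)²·∫cos(x)² dx = 16·π/2 = 8*π;  (4)²·∫sin(4x)² dx = 16·π/2 = 8*π.
  (u')² cross terms: 2·(-4)·(4)·∫cos(x)·sin(4x) dx = -32·(8/15) = -256/15.
  So ∫_0^π (u')² dx = 8*π + 8*π − 256/15 = -256/15 + 16*π.
||u||_{H^1}^2 = (-16/15 + 17*π/2) + (-256/15 + 16*π) = -272/15 + 49*π/2.


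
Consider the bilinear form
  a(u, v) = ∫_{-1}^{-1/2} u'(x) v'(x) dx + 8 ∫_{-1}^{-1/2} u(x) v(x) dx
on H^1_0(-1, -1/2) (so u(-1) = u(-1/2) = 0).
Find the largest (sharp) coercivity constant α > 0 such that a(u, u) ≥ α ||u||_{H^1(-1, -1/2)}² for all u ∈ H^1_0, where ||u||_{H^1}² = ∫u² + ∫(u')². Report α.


α = 1

Coercivity of a(·,·) on H^1_0(-1, -1/2) means a(u, u) ≥ α ||u||_{H^1}² for every u ∈ H^1_0.
The interval has length L = 1/2, and Poincaré/coercivity depend only on L. Here a(u, u) = ∫(u')² + (8)·∫u².
Here c = 8 ≥ 1, so a(u,u) = ∫(u')² + c∫u² ≥ ∫(u')² + ∫u² = ||u||_{H^1}², i.e. α = 1 works. No larger α is possible: a(u,u) ≥ α||u||_{H^1}² means (1−α)∫(u')² ≥ (α−c)∫u², and for the modes u_n = sin(nπ(x−x₀)/L) (x₀ the left endpoint) one has ∫u_n²/∫(u_n')² = (L/(nπ))² → 0, so a(u_n,u_n)/||u_n||_{H^1}² → 1. Hence the optimal constant is α = 1.
Therefore α = 1.


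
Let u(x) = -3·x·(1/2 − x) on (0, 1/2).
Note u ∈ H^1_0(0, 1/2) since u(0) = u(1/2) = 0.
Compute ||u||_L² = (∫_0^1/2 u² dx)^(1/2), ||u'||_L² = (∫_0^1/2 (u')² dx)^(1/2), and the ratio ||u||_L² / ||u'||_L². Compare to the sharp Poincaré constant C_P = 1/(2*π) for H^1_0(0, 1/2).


||u||_L² / ||u'||_L² = sqrt(10)/20 < C_P = 1/(2*π).

u(x) = -3·x·(1/2 − x), so u'(x) = 6*x - 3/2.
u(x) = -3·x·(1/2 − x) vanishes at x = 0 and x = 1/2, so u ∈ H^1_0(0, 1/2). Differentiate via the product rule and integrate the resulting polynomials term by term.
  ∫_0^1/2 u² dx = ∫_0^1/2 (9*x^4 - 9*x^3 + 9*x^2/4) dx. Term by term:
    ∫_0^1/2 9*x^4 dx = 9/160;  ∫_0^1/2 -9*x^3 dx = -9/64;  ∫_0^1/2 9*x^2/4 dx = 3/32.
  Sum: 9/160 − 9/64 + 3/32 = 3/320.
  ∫_0^1/2 (u')² dx = ∫_0^1/2 (36*x^2 - 18*x + 9/4) dx. Term by term:
    ∫_0^1/2 36*x^2 dx = 3/2;  ∫_0^1/2 -18*x dx = -9/4;  ∫_0^1/2 9/4 dx = 9/8.
  Sum: 3/2 − 9/4 + 9/8 = 3/8.
∫_0^1/2 u² dx = 3/320, so ||u||_L² = sqrt(15)/40.
∫_0^1/2 (u')² dx = 3/8, so ||u'||_L² = sqrt(6)/4.
Ratio ||u||_L² / ||u'||_L² = sqrt(10)/20.
Sharp Poincaré constant on H^1_0(0, 1/2) is C_P = L/π = 1/(2*π), achieved by sin(2*π·x).
A polynomial bump cannot attain the sharp Poincaré constant (only the first sine eigenfunction does), so the ratio is strictly less than C_P, consistent with ||u||_L² ≤ C_P ||u'||_L².


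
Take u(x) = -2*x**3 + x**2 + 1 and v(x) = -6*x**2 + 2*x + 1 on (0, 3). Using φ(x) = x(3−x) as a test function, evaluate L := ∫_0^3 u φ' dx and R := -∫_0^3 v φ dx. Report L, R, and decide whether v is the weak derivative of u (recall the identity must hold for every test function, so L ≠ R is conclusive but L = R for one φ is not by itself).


LHS = 297/5, RHS = 549/10. No, v is not the weak derivative of u.

u(x) = -2*x**3 + x**2 + 1, classical derivative u'(x) = -6*x**2 + 2*x.
φ(x) = x(3−x), so φ'(x) = 3 - 2*x.
Note φ(0) = φ(3) = 0, so the boundary term u·φ vanishes.
LHS = ∫_0^3 u(x) φ'(x) dx = ∫_0^3 (4*x^4 - 8*x^3 + 3*x^2 - 2*x + 3) dx. Term by term:
  ∫_0^3 4*x^4 dx = 972/5;  ∫_0^3 -8*x^3 dx = -162;  ∫_0^3 3*x^2 dx = 27;
  ∫_0^3 -2*x dx = -9;  ∫_0^3 3 dx = 9.
Sum: 972/5 − 162 + 27 − 9 + 9 = 297/5.
So LHS = 297/5.
∫_0^3 v(x) φ(x) dx = ∫_0^3 (6*x^4 - 20*x^3 + 5*x^2 + 3*x) dx. Term by term:
  ∫_0^3 6*x^4 dx = 1458/5;  ∫_0^3 -20*x^3 dx = -405;  ∫_0^3 5*x^2 dx = 45;
  ∫_0^3 3*x dx = 27/2.
Sum: 1458/5 − 405 + 45 + 27/2 = -549/10.
So RHS = -∫_0^3 v(x) φ(x) dx = 549/10.
LHS − RHS = 9/2 ≠ 0, so the identity fails.
(For a valid weak derivative the identity must hold for EVERY test function, in particular this one. The failure shows v is NOT the weak derivative of u.)
Correct weak derivative would be u'(x) = -6*x**2 + 2*x.


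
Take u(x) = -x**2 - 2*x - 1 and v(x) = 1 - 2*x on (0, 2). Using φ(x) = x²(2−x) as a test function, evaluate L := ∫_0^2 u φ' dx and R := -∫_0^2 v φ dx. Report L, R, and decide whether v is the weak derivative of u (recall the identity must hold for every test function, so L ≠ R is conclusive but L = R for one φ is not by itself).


LHS = 88/15, RHS = 28/15. No, v is not the weak derivative of u.

u(x) = -x**2 - 2*x - 1, classical derivative u'(x) = -2*x - 2.
φ(x) = x²(2−x), so φ'(x) = x*(4 - 3*x).
Note φ(0) = φ(2) = 0, so the boundary term u·φ vanishes.
LHS = ∫_0^2 u(x) φ'(x) dx = ∫_0^2 (3*x^4 + 2*x^3 - 5*x^2 - 4*x) dx. Term by term:
  ∫_0^2 3*x^4 dx = 96/5;  ∫_0^2 2*x^3 dx = 8;  ∫_0^2 -5*x^2 dx = -40/3;
  ∫_0^2 -4*x dx = -8.
Sum: 96/5 + 8 − 40/3 − 8 = 88/15.
So LHS = 88/15.
∫_0^2 v(x) φ(x) dx = ∫_0^2 (2*x^4 - 5*x^3 + 2*x^2) dx. Term by term:
  ∫_0^2 2*x^4 dx = 64/5;  ∫_0^2 -5*x^3 dx = -20;  ∫_0^2 2*x^2 dx = 16/3.
Sum: 64/5 − 20 + 16/3 = -28/15.
So RHS = -∫_0^2 v(x) φ(x) dx = 28/15.
LHS − RHS = 4 ≠ 0, so the identity fails.
(For a valid weak derivative the identity must hold for EVERY test function, in particular this one. The failure shows v is NOT the weak derivative of u.)
Correct weak derivative would be u'(x) = -2*x - 2.


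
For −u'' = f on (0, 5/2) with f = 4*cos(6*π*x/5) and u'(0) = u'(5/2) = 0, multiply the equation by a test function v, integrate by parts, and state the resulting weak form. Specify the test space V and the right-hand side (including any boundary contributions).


V = H^1(0, 5/2) (no boundary constraint on v; u is determined up to an additive constant); weak form: ∫_0^5/2 u'v' dx = ∫_0^5/2 (4*cos(6*π*x/5)) v dx for all v ∈ V.

Multiply both sides by a test function v and integrate from 0 to 5/2:
  ∫_0^5/2 −u''(x) v(x) dx = ∫_0^5/2 f(x) v(x) dx.
Integrate the LHS by parts once:
  ∫_0^5/2 −u'' v dx = −[u'(x) v(x)]_0^5/2 + ∫_0^5/2 u'(x) v'(x) dx.
Thus ∫_0^5/2 u'(x) v'(x) dx = ∫_0^5/2 f(x) v(x) dx + [u'(x) v(x)]_0^5/2.
Choose V so that boundary terms are either known or forced to vanish.
u has homogeneous Neumann: u'(0) = u'(5/2) = 0. So [u' v]_0^5/2 = 0·v(5/2) − 0·v(0) = 0 for any v; take V = H^1(0, 5/2).
Weak formulation: find u (satisfying any essential BC) such that ∫_0^5/2 u'(x) v'(x) dx = ∫_0^5/2 f v dx for all v ∈ V (homogeneous Neumann, so boundary terms vanish).
Substituting f(x) = 4*cos(6*π*x/5), the right-hand side is ∫_0^5/2 (4*cos(6*π*x/5)) v dx.
Compatibility check (pure Neumann): taking v ≡ 1 ∈ V gives 0 = ∫_0^5/2 f dx + (0) − (0), i.e. ∫_0^5/2 f dx must equal u'(0) − u'(5/2) = 0. Indeed ∫_0^5/2 (4*cos(6*π*x/5)) dx = 0, so the data are compatible. The solution is then unique only up to an additive constant (fix it e.g. by requiring ∫_0^5/2 u dx = 0).


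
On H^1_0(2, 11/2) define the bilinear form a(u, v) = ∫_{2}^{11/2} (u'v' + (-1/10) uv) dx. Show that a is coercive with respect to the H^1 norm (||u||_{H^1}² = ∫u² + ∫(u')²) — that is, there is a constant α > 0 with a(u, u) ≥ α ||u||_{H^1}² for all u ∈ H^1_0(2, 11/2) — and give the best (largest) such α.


α = (-49 + 40*π^2)/(10*(4*π^2 + 49))

Coercivity of a(·,·) on H^1_0(2, 11/2) means a(u, u) ≥ α ||u||_{H^1}² for every u ∈ H^1_0.
The interval has length L = 7/2, and Poincaré/coercivity depend only on L. Here a(u, u) = ∫(u')² + (-1/10)·∫u².
Here c = -1/10 < 0 with |c| < (π/L)² = 4*π^2/49, so coercivity still holds. The condition a(u,u) ≥ α||u||_{H^1}² reads (1−α)∫(u')² ≥ (α−c)∫u². Any admissible α is ≤ 1 (rapidly oscillating u have ∫u²/∫(u')² → 0), and α = 1 would force 0 ≥ (1−c)∫u², impossible since c < 1; so 1−α > 0. By the sharp Poincaré inequality on H^1_0 of an interval of length L, ∫(u')² ≥ (π/L)²∫u² with equality for the first sine mode sin(π(x−x₀)/L) (x₀ the left endpoint), so the inequality holds for all u iff (1−α)(π/L)² ≥ α − c, i.e. α ≤ ((π/L)² + c)/((π/L)² + 1) = (1 + c(L/π)²)/(1 + (L/π)²). (Direct route, valid since c ≤ 0: Poincaré gives c∫u² ≥ c(L/π)²∫(u')², so a(u,u) ≥ (1 + c(L/π)²)∫(u')², while ||u||_{H^1}² ≤ (1 + (L/π)²)∫(u')²; dividing yields the same α.) With (π/L)² = 4*π^2/49 and c = -1/10, the largest admissible constant is α = ((π/L)² + c)/((π/L)² + 1).
Simplifying, α = (-49 + 40*π^2)/(10*(4*π^2 + 49)).


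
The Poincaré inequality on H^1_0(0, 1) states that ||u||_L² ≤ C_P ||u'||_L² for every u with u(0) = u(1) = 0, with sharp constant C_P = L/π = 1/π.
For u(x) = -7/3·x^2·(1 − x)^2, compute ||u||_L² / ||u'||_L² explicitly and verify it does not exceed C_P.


||u||_L² / ||u'||_L² = sqrt(3)/6 < C_P = 1/π.

u(x) = -7/3·x^2·(1 − x)^2, so u'(x) = 14*x*(x*(1 - x) - (x - 1)^2)/3.
u(x) = -7/3·x^2·(1 − x)^2 vanishes at x = 0 and x = 1, so u ∈ H^1_0(0, 1). Differentiate via the product rule and integrate the resulting polynomials term by term.
  ∫_0^1 u² dx = ∫_0^1 (49*x^8/9 - 196*x^7/9 + 98*x^6/3 - 196*x^5/9 + 49*x^4/9) dx. Term by term:
    ∫_0^1 49*x^8/9 dx = 49/81;  ∫_0^1 -196*x^7/9 dx = -49/18;  ∫_0^1 98*x^6/3 dx = 14/3;
    ∫_0^1 -196*x^5/9 dx = -98/27;  ∫_0^1 49*x^4/9 dx = 49/45.
  Sum: 49/81 − 49/18 + 14/3 − 98/27 + 49/45 = 7/810.
  ∫_0^1 (u')² dx = ∫_0^1 (784*x^6/9 - 784*x^5/3 + 2548*x^4/9 - 392*x^3/3 + 196*x^2/9) dx. Term by term:
    ∫_0^1 784*x^6/9 dx = 112/9;  ∫_0^1 -784*x^5/3 dx = -392/9;  ∫_0^1 2548*x^4/9 dx = 2548/45;
    ∫_0^1 -392*x^3/3 dx = -98/3;  ∫_0^1 196*x^2/9 dx = 196/27.
  Sum: 112/9 − 392/9 + 2548/45 − 98/3 + 196/27 = 14/135.
∫_0^1 u² dx = 7/810, so ||u||_L² = sqrt(70)/90.
∫_0^1 (u')² dx = 14/135, so ||u'||_L² = sqrt(210)/45.
Ratio ||u||_L² / ||u'||_L² = sqrt(3)/6.
Sharp Poincaré constant on H^1_0(0, 1) is C_P = L/π = 1/π, achieved by sin(π·x).
A polynomial bump cannot attain the sharp Poincaré constant (only the first sine eigenfunction does), so the ratio is strictly less than C_P, consistent with ||u||_L² ≤ C_P ||u'||_L².


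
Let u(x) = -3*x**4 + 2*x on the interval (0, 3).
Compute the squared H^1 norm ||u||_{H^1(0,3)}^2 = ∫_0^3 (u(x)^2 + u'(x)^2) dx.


||u||_{H^1}^2 = 436035/7

The H^1 norm (squared) on an interval (0, L) is
  ||u||_{H^1}^2 = ∫_0^L u(x)^2 dx + ∫_0^L u'(x)^2 dx.
Compute u'(x) = 2 - 12*x**3.
Then u(x)^2 = 9*x**8 - 12*x**5 + 4*x**2 and u'(x)^2 = 144*x**6 - 48*x**3 + 4.
Integrate each monomial from 0 to 3 using ∫_0^3 c·x^n dx = c·3^(n+1)/(n+1):
  ∫_0^3 u(x)^2 dx = ∫_0^3 (9*x^8 - 12*x^5 + 4*x^2) dx. Term by term:
    ∫_0^3 9*x^8 dx = 19683;  ∫_0^3 -12*x^5 dx = -1458;  ∫_0^3 4*x^2 dx = 36.
  Sum: 19683 − 1458 + 36 = 18261.
  ∫_0^3 u'(x)^2 dx = ∫_0^3 (144*x^6 - 48*x^3 + 4) dx. Term by term:
    ∫_0^3 144*x^6 dx = 314928/7;  ∫_0^3 -48*x^3 dx = -972;  ∫_0^3 4 dx = 12.
  Sum: 314928/7 − 972 + 12 = 308208/7.
Adding: ||u||_{H^1}^2 = 18261 + 308208/7 = 436035/7.


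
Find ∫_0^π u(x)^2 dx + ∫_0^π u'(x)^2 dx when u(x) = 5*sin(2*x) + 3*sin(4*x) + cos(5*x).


||u||_{H^1(0,π)}^2 = -3952/21 + 152*π

u'(x) = -5*sin(5*x) + 10*cos(2*x) + 12*cos(4*x).
Expand u² and (u')² and integrate term by term on (0, π), using: for integers n ≥ 1, ∫_0^π sin²(nx) dx = ∫_0^π cos²(nx) dx = π/2; for n ≠ n', ∫_0^π sin(nx)sin(n'x) dx = ∫_0^π cos(nx)cos(n'x) dx = 0; and by product-to-sum, ∫_0^π sin(nx)cos(n'x) dx = ½∫_0^π [sin((n+n')x) + sin((n−n')x)] dx, which is 0 when n+n' is even and 2n/(n²−n'²) when n+n' is odd (it need not vanish on (0, π)).
  u² squared terms: (3)²·∫sin(4x)² dx = 9·π/2 = 9*π/2;  (5)²·∫sin(2x)² dx = 25·π/2 = 25*π/2;  (1)²·∫cos(5x)² dx = 1·π/2 = π/2.
  u² cross terms: 2·(3)·(5)·∫sin(4x)·sin(2x) dx = 30·(0) = 0;  2·(3)·(1)·∫sin(4x)·cos(5x) dx = 6·(-8/9) = -16/3;  2·(5)·(1)·∫sin(2x)·cos(5x) dx = 10·(-4/21) = -40/21.
  So ∫_0^π u² dx = 9*π/2 + 25*π/2 + π/2 + 0 − 16/3 − 40/21 = -152/21 + 35*π/2.
  (u')² squared terms: (-5)²·∫sin(5x)² dx = 25·π/2 = 25*π/2;  (10)²·∫cos(2x)² dx = 100·π/2 = 50*π;  (12)²·∫cos(4x)² dx = 144·π/2 = 72*π.
  (u')² cross terms: 2·(-5)·(10)·∫sin(5x)·cos(2x) dx = -100·(10/21) = -1000/21;  2·(-5)·(12)·∫sin(5x)·cos(4x) dx = -120·(10/9) = -400/3;  2·(10)·(12)·∫cos(2x)·cos(4x) dx = 240·(0) = 0.
  So ∫_0^π (u')² dx = 25*π/2 + 50*π + 72*π − 1000/21 − 400/3 + 0 = -3800/21 + 269*π/2.
||u||_{H^1}^2 = (-152/21 + 35*π/2) + (-3800/21 + 269*π/2) = -3952/21 + 152*π.


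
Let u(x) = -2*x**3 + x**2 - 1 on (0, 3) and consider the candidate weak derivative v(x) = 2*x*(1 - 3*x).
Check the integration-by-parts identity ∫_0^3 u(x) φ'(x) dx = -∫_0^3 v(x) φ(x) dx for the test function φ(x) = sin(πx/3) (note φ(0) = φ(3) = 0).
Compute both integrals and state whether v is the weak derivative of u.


LHS = -648/π^3 + 144/π, RHS = -648/π^3 + 144/π. Yes, v = u' weakly.

u(x) = -2*x**3 + x**2 - 1, classical derivative u'(x) = -6*x**2 + 2*x.
φ(x) = sin(πx/3), so φ'(x) = π*cos(π*x/3)/3.
Note φ(0) = φ(3) = 0, so the boundary term u·φ vanishes.
LHS = ∫_0^3 u(x) φ'(x) dx = ∫_0^3 (-2*π*x^3*cos(π*x/3)/3 + π*x^2*cos(π*x/3)/3 - π*cos(π*x/3)/3) dx. Term by term:
  ∫_0^3 -π*cos(π*x/3)/3 dx = 0;  ∫_0^3 -2*π*x^3*cos(π*x/3)/3 dx = -648/π^3 + 162/π;  ∫_0^3 π*x^2*cos(π*x/3)/3 dx = -18/π.
Sum: 0 + -648/π^3 + 162/π − 18/π = -648/π^3 + 144/π.
So LHS = -648/π^3 + 144/π.
∫_0^3 v(x) φ(x) dx = ∫_0^3 (-6*x^2*sin(π*x/3) + 2*x*sin(π*x/3)) dx. Term by term:
  ∫_0^3 -6*x^2*sin(π*x/3) dx = -162/π + 648/π^3;  ∫_0^3 2*x*sin(π*x/3) dx = 18/π.
Sum: -162/π + 648/π^3 + 18/π = -144/π + 648/π^3.
So RHS = -∫_0^3 v(x) φ(x) dx = -648/π^3 + 144/π.
LHS = RHS, so the identity holds for this test φ.
Moreover u is smooth here and v(x) = u'(x) = -6*x**2 + 2*x pointwise, so the identity holds for every test function. Hence v is the weak derivative of u.


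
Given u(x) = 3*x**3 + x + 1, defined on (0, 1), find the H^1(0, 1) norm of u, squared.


||u||_{H^1}^2 = 6199/210

The H^1 norm (squared) on an interval (0, L) is
  ||u||_{H^1}^2 = ∫_0^L u(x)^2 dx + ∫_0^L u'(x)^2 dx.
Compute u'(x) = 9*x**2 + 1.
Then u(x)^2 = 9*x**6 + 6*x**4 + 6*x**3 + x**2 + 2*x + 1 and u'(x)^2 = 81*x**4 + 18*x**2 + 1.
Integrate each monomial from 0 to 1 using ∫_0^1 c·x^n dx = c·1^(n+1)/(n+1):
  ∫_0^1 u(x)^2 dx = ∫_0^1 (9*x^6 + 6*x^4 + 6*x^3 + x^2 + 2*x + 1) dx. Term by term:
    ∫_0^1 9*x^6 dx = 9/7;  ∫_0^1 6*x^4 dx = 6/5;  ∫_0^1 6*x^3 dx = 3/2;
    ∫_0^1 x^2 dx = 1/3;  ∫_0^1 2*x dx = 1;  ∫_0^1 1 dx = 1.
  Sum: 9/7 + 6/5 + 3/2 + 1/3 + 1 + 1 = 1327/210.
  ∫_0^1 u'(x)^2 dx = ∫_0^1 (81*x^4 + 18*x^2 + 1) dx. Term by term:
    ∫_0^1 81*x^4 dx = 81/5;  ∫_0^1 18*x^2 dx = 6;  ∫_0^1 1 dx = 1.
  Sum: 81/5 + 6 + 1 = 116/5.
Adding: ||u||_{H^1}^2 = 1327/210 + 116/5 = 6199/210.
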